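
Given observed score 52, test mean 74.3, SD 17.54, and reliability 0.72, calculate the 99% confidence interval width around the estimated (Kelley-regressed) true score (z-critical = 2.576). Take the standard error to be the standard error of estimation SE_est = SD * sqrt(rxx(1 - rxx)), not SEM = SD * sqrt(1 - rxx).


True score estimate = 0.72*52 + 0.28*74.3 = 58.244
SE_est = SD * sqrt(rxx * (1 - rxx)) = 17.54 * sqrt(0.72 * 0.28) = 17.54 * sqrt(0.2016) = 7.87544
CI = T_est +/- z * SE_est, so width = 2 * z * SE_est = 2 * 2.576 * 7.87544
Width = 40.5743

40.5743


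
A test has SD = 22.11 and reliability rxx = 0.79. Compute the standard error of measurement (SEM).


SEM = SD * sqrt(1 - rxx)
SEM = 22.11 * sqrt(1 - 0.79)
SEM = 22.11 * sqrt(0.21) = 22.11 * 0.458258
SEM = 10.1321

10.1321


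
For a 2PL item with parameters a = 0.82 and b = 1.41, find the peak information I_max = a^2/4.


For 2PL, max info at theta = b = 1.41
I_max = a^2 / 4 = 0.82^2 / 4
= 0.6724 / 4
I_max = 0.1681

0.1681


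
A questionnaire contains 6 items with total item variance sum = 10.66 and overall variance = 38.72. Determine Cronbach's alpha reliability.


alpha = (k/(k-1)) * (1 - sum(si^2)/s_total^2)
= (6/5) * (1 - 10.66/38.72)
alpha = 0.8696

0.8696


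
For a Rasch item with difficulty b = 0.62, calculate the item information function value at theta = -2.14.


P = 1/(1+exp(-(-2.14-0.62))) = 0.0595
I = P*(1-P) = 0.0595 * 0.9405
I = 0.056

0.056


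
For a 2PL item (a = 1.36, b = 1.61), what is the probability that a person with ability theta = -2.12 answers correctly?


a*(theta - b) = 1.36 * (-2.12 - 1.61) = -5.0728
exp(--5.0728) = 159.6206
P = 1 / (1 + 159.6206)
P = 0.0062

0.0062


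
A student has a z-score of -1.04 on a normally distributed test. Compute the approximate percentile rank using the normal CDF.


CDF(z) = 0.5 * (1 + erf(z/sqrt(2)))
erf(-0.7354) = -0.7017
CDF = 0.1492
Percentile rank = 0.1492 * 100 = 14.92

14.92


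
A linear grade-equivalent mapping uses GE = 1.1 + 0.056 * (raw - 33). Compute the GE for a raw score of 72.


raw - median = 72 - 33 = 39
slope * diff = 0.056 * 39 = 2.184
GE = 1.1 + 2.184
GE = 3.284

3.284


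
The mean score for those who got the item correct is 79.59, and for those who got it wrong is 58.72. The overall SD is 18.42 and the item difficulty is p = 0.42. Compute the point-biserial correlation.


q = 1 - p = 0.58
rpb = ((M1 - M0) / SD) * sqrt(p * q)
rpb = ((79.59 - 58.72) / 18.42) * sqrt(0.42 * 0.58)
rpb = 0.5592

0.5592


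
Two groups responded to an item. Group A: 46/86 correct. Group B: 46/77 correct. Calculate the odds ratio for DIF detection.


Odds_A = 46/40 = 1.15
Odds_B = 46/31 = 1.4839
OR = Odds_A / Odds_B = 1.15 / 1.4839
Exactly, OR = (46 * 31) / (40 * 46) = 1426 / 1840
OR = 0.775

0.775


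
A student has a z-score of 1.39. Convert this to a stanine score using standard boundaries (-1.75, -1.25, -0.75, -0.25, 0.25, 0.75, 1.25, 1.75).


Stanine boundaries: [-1.75, -1.25, -0.75, -0.25, 0.25, 0.75, 1.25, 1.75]
z = 1.39
Check each boundary:
  z >= -1.75 -> could be stanine 2
  z >= -1.25 -> could be stanine 3
  z >= -0.75 -> could be stanine 4
  z >= -0.25 -> could be stanine 5
  z >= 0.25 -> could be stanine 6
  z >= 0.75 -> could be stanine 7
  z >= 1.25 -> could be stanine 8
  z < 1.75
Highest qualifying boundary gives stanine = 8

8


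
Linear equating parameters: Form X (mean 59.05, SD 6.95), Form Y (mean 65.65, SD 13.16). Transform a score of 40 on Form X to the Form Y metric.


slope = SD_Y / SD_X = 13.16 / 6.95 ~ 1.8935
intercept = mean_Y - slope * mean_X = 65.65 - (13.16 / 6.95) * 59.05 ~ -46.1627
Y = slope * X + intercept. To avoid rounding drift from the rounded slope/intercept, evaluate the equivalent form Y = mean_Y + SD_Y * (X - mean_X) / SD_X at full precision:
Y = 65.65 + 13.16 * (40 - 59.05) / 6.95
Y = 65.65 - 13.16 * 19.05 / 6.95
Y = 65.65 - 250.698 / 6.95
Y = 65.65 - 36.0717
Y = 29.5783

29.5783


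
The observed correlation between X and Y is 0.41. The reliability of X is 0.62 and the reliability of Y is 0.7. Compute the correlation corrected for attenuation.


r_corrected = rxy / sqrt(rxx * ryy)
= 0.41 / sqrt(0.62 * 0.7)
= 0.41 / sqrt(0.434)
= 0.41 / 0.658787
r_corrected = 0.6224

0.6224


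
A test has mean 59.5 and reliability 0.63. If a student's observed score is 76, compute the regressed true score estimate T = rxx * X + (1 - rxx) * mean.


T_est = rxx * X + (1 - rxx) * mean
T_est = 0.63 * 76 + 0.37 * 59.5
T_est = 47.88 + 22.015
T_est = 69.895

69.895


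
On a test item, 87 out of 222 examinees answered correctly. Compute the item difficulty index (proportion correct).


Item difficulty p = number correct / total examinees
p = 87 / 222
p = 0.3919

0.3919


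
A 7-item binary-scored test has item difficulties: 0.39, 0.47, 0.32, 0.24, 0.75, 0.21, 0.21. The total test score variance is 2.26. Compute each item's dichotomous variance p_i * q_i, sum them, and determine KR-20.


For each item, compute p_i * q_i:
  Item 1: 0.39 * 0.61 = 0.2379
  Item 2: 0.47 * 0.53 = 0.2491
  Item 3: 0.32 * 0.68 = 0.2176
  Item 4: 0.24 * 0.76 = 0.1824
  Item 5: 0.75 * 0.25 = 0.1875
  Item 6: 0.21 * 0.79 = 0.1659
  Item 7: 0.21 * 0.79 = 0.1659
Sum(p_i * q_i) = 0.2379 + 0.2491 + 0.2176 + 0.1824 + 0.1875 + 0.1659 + 0.1659 = 1.4063
KR-20 = (k/(k-1)) * (1 - Sum(p_i*q_i) / Var_total)
= (7/6) * (1 - 1.4063/2.26)
= 1.1667 * 0.3777
KR-20 = 0.4407

0.4407


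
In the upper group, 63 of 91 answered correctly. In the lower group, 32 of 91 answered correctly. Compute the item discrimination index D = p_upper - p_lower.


p_upper = 63/91 = 0.6923
p_lower = 32/91 = 0.3516
D = 0.6923 - 0.3516 = 0.3407

0.3407


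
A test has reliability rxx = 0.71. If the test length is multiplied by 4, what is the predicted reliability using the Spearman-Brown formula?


r_new = (n * rxx) / (1 + (n-1) * rxx)
r_new = (4 * 0.71) / (1 + 3 * 0.71)
r_new = 2.84 / 3.13
r_new = 0.9073

0.9073


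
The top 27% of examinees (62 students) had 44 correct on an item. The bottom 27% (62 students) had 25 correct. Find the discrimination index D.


p_upper = 44/62 = 0.7097
p_lower = 25/62 = 0.4032
D = 0.7097 - 0.4032 = 0.3065

0.3065


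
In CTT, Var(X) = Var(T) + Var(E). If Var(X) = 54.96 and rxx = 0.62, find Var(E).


var_true = rxx * var_obs = 0.62 * 54.96 = 34.0752
var_error = var_obs - var_true
var_error = 54.96 - 34.0752
var_error = 20.8848

20.8848


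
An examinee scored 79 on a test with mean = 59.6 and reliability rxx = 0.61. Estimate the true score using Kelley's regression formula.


T_est = rxx * X + (1 - rxx) * mean
T_est = 0.61 * 79 + 0.39 * 59.6
T_est = 48.19 + 23.244
T_est = 71.434

71.434


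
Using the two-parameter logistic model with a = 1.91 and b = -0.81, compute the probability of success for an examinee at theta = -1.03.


a*(theta - b) = 1.91 * (-1.03 - -0.81) = -0.4202
exp(--0.4202) = 1.5223
P = 1 / (1 + 1.5223)
P = 0.3965

0.3965


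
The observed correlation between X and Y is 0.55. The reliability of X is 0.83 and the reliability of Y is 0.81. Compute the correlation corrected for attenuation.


r_corrected = rxy / sqrt(rxx * ryy)
= 0.55 / sqrt(0.83 * 0.81)
= 0.55 / sqrt(0.6723)
= 0.55 / 0.819939
r_corrected = 0.6708

0.6708


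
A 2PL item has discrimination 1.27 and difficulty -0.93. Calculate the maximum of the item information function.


For 2PL, max info at theta = b = -0.93
I_max = a^2 / 4 = 1.27^2 / 4
= 1.6129 / 4
I_max = 0.4032

0.4032


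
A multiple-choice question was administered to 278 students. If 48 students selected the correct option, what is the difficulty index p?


Item difficulty p = number correct / total examinees
p = 48 / 278
p = 0.1727

0.1727


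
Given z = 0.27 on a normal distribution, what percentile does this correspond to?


CDF(z) = 0.5 * (1 + erf(z/sqrt(2)))
erf(0.1909) = 0.2128
CDF = 0.6064
Percentile rank = 0.6064 * 100 = 60.64

60.64


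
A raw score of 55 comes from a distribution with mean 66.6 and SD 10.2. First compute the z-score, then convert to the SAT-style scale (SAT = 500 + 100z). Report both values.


z = (X - mean) / SD = (55 - 66.6) / 10.2
z = -11.6 / 10.2
z = -1.1373
SAT-scale = SAT = 500 + 100z
Carry z at full precision (z = -11.6 / 10.2) into the conversion:
SAT-scale = 500 + 100 * (-11.6 / 10.2) = 500 + -1160 / 10.2
SAT-scale = 500 + -113.7255
SAT-scale = 386.2745

386.2745


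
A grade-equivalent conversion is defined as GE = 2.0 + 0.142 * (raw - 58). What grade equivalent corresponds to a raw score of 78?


raw - median = 78 - 58 = 20
slope * diff = 0.142 * 20 = 2.84
GE = 2.0 + 2.84
GE = 4.84

4.84


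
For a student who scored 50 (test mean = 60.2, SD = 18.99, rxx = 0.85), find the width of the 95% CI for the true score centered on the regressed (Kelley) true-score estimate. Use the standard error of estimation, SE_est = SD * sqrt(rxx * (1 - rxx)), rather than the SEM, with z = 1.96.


True score estimate = 0.85*50 + 0.15*60.2 = 51.53
SE_est = SD * sqrt(rxx * (1 - rxx)) = 18.99 * sqrt(0.85 * 0.15) = 18.99 * sqrt(0.1275) = 6.780786
CI = T_est +/- z * SE_est, so width = 2 * z * SE_est = 2 * 1.96 * 6.780786
Width = 26.5807

26.5807


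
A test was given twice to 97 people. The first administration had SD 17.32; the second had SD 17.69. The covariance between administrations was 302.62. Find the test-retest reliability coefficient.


r = cov(X,Y) / (SD_X * SD_Y)
r = 302.62 / (17.32 * 17.69)
r = 302.62 / 306.3908
r = 0.9877

0.9877


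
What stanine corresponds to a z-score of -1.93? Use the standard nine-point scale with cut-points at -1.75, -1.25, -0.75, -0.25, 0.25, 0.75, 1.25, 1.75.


Stanine boundaries: [-1.75, -1.25, -0.75, -0.25, 0.25, 0.75, 1.25, 1.75]
z = -1.93
Check each boundary:
  z < -1.75
  z < -1.25
  z < -0.75
  z < -0.25
  z < 0.25
  z < 0.75
  z < 1.25
  z < 1.75
Highest qualifying boundary gives stanine = 1

1


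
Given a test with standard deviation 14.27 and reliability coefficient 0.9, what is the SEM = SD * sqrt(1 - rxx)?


SEM = SD * sqrt(1 - rxx)
SEM = 14.27 * sqrt(1 - 0.9)
SEM = 14.27 * sqrt(0.1) = 14.27 * 0.316228
SEM = 4.5126

4.5126


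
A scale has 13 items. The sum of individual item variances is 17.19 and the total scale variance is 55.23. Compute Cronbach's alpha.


alpha = (k/(k-1)) * (1 - sum(si^2)/s_total^2)
= (13/12) * (1 - 17.19/55.23)
alpha = 0.7462

0.7462


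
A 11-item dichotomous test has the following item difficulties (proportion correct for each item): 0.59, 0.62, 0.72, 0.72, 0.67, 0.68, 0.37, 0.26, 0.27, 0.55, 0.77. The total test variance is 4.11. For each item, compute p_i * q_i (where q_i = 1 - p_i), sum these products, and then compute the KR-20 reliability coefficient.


For each item, compute p_i * q_i:
  Item 1: 0.59 * 0.41 = 0.2419
  Item 2: 0.62 * 0.38 = 0.2356
  Item 3: 0.72 * 0.28 = 0.2016
  Item 4: 0.72 * 0.28 = 0.2016
  Item 5: 0.67 * 0.33 = 0.2211
  Item 6: 0.68 * 0.32 = 0.2176
  Item 7: 0.37 * 0.63 = 0.2331
  Item 8: 0.26 * 0.74 = 0.1924
  Item 9: 0.27 * 0.73 = 0.1971
  Item 10: 0.55 * 0.45 = 0.2475
  Item 11: 0.77 * 0.23 = 0.1771
Sum(p_i * q_i) = 0.2419 + 0.2356 + 0.2016 + 0.2016 + 0.2211 + 0.2176 + 0.2331 + 0.1924 + 0.1971 + 0.2475 + 0.1771 = 2.3666
KR-20 = (k/(k-1)) * (1 - Sum(p_i*q_i) / Var_total)
= (11/10) * (1 - 2.3666/4.11)
= 1.1 * 0.4242
KR-20 = 0.4666

0.4666


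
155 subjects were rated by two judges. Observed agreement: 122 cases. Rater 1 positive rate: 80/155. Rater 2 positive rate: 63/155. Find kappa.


P_o = 122/155 = 0.787097
P_e = (80*63 + 75*92) / 24025 = 0.496982
kappa = (P_o - P_e) / (1 - P_e)
kappa = (0.787097 - 0.496982) / (1 - 0.496982)
kappa = 0.5767

0.5767


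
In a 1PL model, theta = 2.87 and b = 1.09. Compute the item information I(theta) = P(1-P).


P = 1/(1+exp(-(2.87-1.09))) = 0.8557
I = P*(1-P) = 0.8557 * 0.1443
I = 0.1235

0.1235


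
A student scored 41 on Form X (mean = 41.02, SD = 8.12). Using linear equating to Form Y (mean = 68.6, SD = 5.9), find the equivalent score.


slope = SD_Y / SD_X = 5.9 / 8.12 ~ 0.7266
intercept = mean_Y - slope * mean_X = 68.6 - (5.9 / 8.12) * 41.02 ~ 38.7948
Y = slope * X + intercept. To avoid rounding drift from the rounded slope/intercept, evaluate the equivalent form Y = mean_Y + SD_Y * (X - mean_X) / SD_X at full precision:
Y = 68.6 + 5.9 * (41 - 41.02) / 8.12
Y = 68.6 - 5.9 * 0.02 / 8.12
Y = 68.6 - 0.118 / 8.12
Y = 68.6 - 0.0145
Y = 68.5855

68.5855


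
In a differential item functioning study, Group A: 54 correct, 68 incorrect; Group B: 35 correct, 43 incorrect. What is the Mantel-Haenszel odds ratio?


Odds_A = 54/68 = 0.7941
Odds_B = 35/43 = 0.814
OR = Odds_A / Odds_B = 0.7941 / 0.814
Exactly, OR = (54 * 43) / (68 * 35) = 2322 / 2380
OR = 0.9756

0.9756


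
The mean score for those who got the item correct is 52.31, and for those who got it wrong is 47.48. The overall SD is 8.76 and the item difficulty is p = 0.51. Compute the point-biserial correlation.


q = 1 - p = 0.49
rpb = ((M1 - M0) / SD) * sqrt(p * q)
rpb = ((52.31 - 47.48) / 8.76) * sqrt(0.51 * 0.49)
rpb = 0.2756

0.2756


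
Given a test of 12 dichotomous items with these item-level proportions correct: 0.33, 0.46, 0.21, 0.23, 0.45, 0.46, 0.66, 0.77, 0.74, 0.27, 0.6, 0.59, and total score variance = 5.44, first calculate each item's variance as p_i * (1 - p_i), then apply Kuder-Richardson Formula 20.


For each item, compute p_i * q_i:
  Item 1: 0.33 * 0.67 = 0.2211
  Item 2: 0.46 * 0.54 = 0.2484
  Item 3: 0.21 * 0.79 = 0.1659
  Item 4: 0.23 * 0.77 = 0.1771
  Item 5: 0.45 * 0.55 = 0.2475
  Item 6: 0.46 * 0.54 = 0.2484
  Item 7: 0.66 * 0.34 = 0.2244
  Item 8: 0.77 * 0.23 = 0.1771
  Item 9: 0.74 * 0.26 = 0.1924
  Item 10: 0.27 * 0.73 = 0.1971
  Item 11: 0.6 * 0.4 = 0.24
  Item 12: 0.59 * 0.41 = 0.2419
Sum(p_i * q_i) = 0.2211 + 0.2484 + 0.1659 + 0.1771 + 0.2475 + 0.2484 + 0.2244 + 0.1771 + 0.1924 + 0.1971 + 0.24 + 0.2419 = 2.5813
KR-20 = (k/(k-1)) * (1 - Sum(p_i*q_i) / Var_total)
= (12/11) * (1 - 2.5813/5.44)
= 1.0909 * 0.5255
KR-20 = 0.5733

0.5733


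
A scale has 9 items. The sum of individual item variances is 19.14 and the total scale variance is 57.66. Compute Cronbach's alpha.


alpha = (k/(k-1)) * (1 - sum(si^2)/s_total^2)
= (9/8) * (1 - 19.14/57.66)
alpha = 0.7516

0.7516


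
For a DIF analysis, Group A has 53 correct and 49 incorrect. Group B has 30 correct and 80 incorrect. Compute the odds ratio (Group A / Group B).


Odds_A = 53/49 = 1.0816
Odds_B = 30/80 = 0.375
OR = Odds_A / Odds_B = 1.0816 / 0.375
Exactly, OR = (53 * 80) / (49 * 30) = 4240 / 1470
OR = 2.8844

2.8844


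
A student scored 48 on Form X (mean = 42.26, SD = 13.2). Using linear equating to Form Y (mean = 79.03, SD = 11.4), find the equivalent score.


slope = SD_Y / SD_X = 11.4 / 13.2 ~ 0.8636
intercept = mean_Y - slope * mean_X = 79.03 - (11.4 / 13.2) * 42.26 ~ 42.5327
Y = slope * X + intercept. To avoid rounding drift from the rounded slope/intercept, evaluate the equivalent form Y = mean_Y + SD_Y * (X - mean_X) / SD_X at full precision:
Y = 79.03 + 11.4 * (48 - 42.26) / 13.2
Y = 79.03 + 11.4 * 5.74 / 13.2
Y = 79.03 + 65.436 / 13.2
Y = 79.03 + 4.9573
Y = 83.9873

83.9873


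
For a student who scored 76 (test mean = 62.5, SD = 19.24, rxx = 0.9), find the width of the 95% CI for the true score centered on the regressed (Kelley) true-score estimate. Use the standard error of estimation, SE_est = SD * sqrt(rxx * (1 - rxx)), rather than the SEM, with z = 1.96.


True score estimate = 0.9*76 + 0.1*62.5 = 74.65
SE_est = SD * sqrt(rxx * (1 - rxx)) = 19.24 * sqrt(0.9 * 0.1) = 19.24 * sqrt(0.09) = 5.772
CI = T_est +/- z * SE_est, so width = 2 * z * SE_est = 2 * 1.96 * 5.772
Width = 22.6262

22.6262


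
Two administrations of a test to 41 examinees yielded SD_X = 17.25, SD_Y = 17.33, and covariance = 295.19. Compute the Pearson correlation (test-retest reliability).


r = cov(X,Y) / (SD_X * SD_Y)
r = 295.19 / (17.25 * 17.33)
r = 295.19 / 298.9425
r = 0.9874

0.9874


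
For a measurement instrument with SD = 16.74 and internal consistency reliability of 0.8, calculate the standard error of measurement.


SEM = SD * sqrt(1 - rxx)
SEM = 16.74 * sqrt(1 - 0.8)
SEM = 16.74 * sqrt(0.2) = 16.74 * 0.447214
SEM = 7.4864

7.4864


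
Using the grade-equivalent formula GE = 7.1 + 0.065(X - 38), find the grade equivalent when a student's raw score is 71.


raw - median = 71 - 38 = 33
slope * diff = 0.065 * 33 = 2.145
GE = 7.1 + 2.145
GE = 9.245

9.245


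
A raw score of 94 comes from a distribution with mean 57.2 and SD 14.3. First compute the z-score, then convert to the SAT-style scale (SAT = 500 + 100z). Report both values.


z = (X - mean) / SD = (94 - 57.2) / 14.3
z = 36.8 / 14.3
z = 2.5734
SAT-scale = SAT = 500 + 100z
Carry z at full precision (z = 36.8 / 14.3) into the conversion:
SAT-scale = 500 + 100 * (36.8 / 14.3) = 500 + 3680 / 14.3
SAT-scale = 500 + 257.3427
SAT-scale = 757.3427

757.3427


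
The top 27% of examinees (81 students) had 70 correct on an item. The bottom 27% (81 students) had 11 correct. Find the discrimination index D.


p_upper = 70/81 = 0.8642
p_lower = 11/81 = 0.1358
D = 0.8642 - 0.1358 = 0.7284

0.7284


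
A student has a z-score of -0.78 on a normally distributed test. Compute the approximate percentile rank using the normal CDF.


CDF(z) = 0.5 * (1 + erf(z/sqrt(2)))
erf(-0.5515) = -0.5646
CDF = 0.2177
Percentile rank = 0.2177 * 100 = 21.77

21.77


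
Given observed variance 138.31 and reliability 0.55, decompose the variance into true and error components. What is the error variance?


var_true = rxx * var_obs = 0.55 * 138.31 = 76.0705
var_error = var_obs - var_true
var_error = 138.31 - 76.0705
var_error = 62.2395

62.2395


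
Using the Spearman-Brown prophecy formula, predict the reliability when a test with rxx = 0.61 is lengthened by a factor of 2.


r_new = (n * rxx) / (1 + (n-1) * rxx)
r_new = (2 * 0.61) / (1 + 1 * 0.61)
r_new = 1.22 / 1.61
r_new = 0.7578

0.7578


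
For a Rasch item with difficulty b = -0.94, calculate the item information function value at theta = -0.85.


P = 1/(1+exp(-(-0.85--0.94))) = 0.5225
I = P*(1-P) = 0.5225 * 0.4775
I = 0.2495

0.2495


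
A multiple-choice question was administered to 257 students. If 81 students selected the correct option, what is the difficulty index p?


Item difficulty p = number correct / total examinees
p = 81 / 257
p = 0.3152

0.3152


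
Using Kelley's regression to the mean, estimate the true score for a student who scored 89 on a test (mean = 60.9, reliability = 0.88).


T_est = rxx * X + (1 - rxx) * mean
T_est = 0.88 * 89 + 0.12 * 60.9
T_est = 78.32 + 7.308
T_est = 85.628

85.628


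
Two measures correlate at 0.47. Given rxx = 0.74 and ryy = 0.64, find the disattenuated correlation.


r_corrected = rxy / sqrt(rxx * ryy)
= 0.47 / sqrt(0.74 * 0.64)
= 0.47 / sqrt(0.4736)
= 0.47 / 0.688186
r_corrected = 0.683

0.683


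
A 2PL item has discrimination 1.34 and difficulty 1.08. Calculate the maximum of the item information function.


For 2PL, max info at theta = b = 1.08
I_max = a^2 / 4 = 1.34^2 / 4
= 1.7956 / 4
I_max = 0.4489

0.4489


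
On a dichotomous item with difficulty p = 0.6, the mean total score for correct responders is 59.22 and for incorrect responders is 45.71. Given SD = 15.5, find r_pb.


q = 1 - p = 0.4
rpb = ((M1 - M0) / SD) * sqrt(p * q)
rpb = ((59.22 - 45.71) / 15.5) * sqrt(0.6 * 0.4)
rpb = 0.427

0.427


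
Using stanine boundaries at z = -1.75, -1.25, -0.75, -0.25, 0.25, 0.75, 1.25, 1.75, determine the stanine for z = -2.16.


Stanine boundaries: [-1.75, -1.25, -0.75, -0.25, 0.25, 0.75, 1.25, 1.75]
z = -2.16
Check each boundary:
  z < -1.75
  z < -1.25
  z < -0.75
  z < -0.25
  z < 0.25
  z < 0.75
  z < 1.25
  z < 1.75
Highest qualifying boundary gives stanine = 1

1


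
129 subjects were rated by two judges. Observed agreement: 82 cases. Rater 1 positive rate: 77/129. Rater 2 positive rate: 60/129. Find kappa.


P_o = 82/129 = 0.635659
P_e = (77*60 + 52*69) / 16641 = 0.49324
kappa = (P_o - P_e) / (1 - P_e)
kappa = (0.635659 - 0.49324) / (1 - 0.49324)
kappa = 0.281

0.281


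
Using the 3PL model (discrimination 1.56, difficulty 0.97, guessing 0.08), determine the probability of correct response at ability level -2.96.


logit = 1.56*(-2.96 - 0.97) = -6.1308
P* = 1/(1 + exp(--6.1308)) = 0.0022
P = 0.08 + (1 - 0.08) * 0.0022
P = 0.082

0.082


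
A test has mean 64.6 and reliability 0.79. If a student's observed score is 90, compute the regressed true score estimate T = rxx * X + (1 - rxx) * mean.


T_est = rxx * X + (1 - rxx) * mean
T_est = 0.79 * 90 + 0.21 * 64.6
T_est = 71.1 + 13.566
T_est = 84.666

84.666


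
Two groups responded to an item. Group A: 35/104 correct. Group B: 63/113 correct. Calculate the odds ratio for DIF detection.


Odds_A = 35/69 = 0.5072
Odds_B = 63/50 = 1.26
OR = Odds_A / Odds_B = 0.5072 / 1.26
Exactly, OR = (35 * 50) / (69 * 63) = 1750 / 4347
OR = 0.4026

0.4026


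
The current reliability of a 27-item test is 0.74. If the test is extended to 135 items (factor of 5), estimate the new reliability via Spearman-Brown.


r_new = (n * rxx) / (1 + (n-1) * rxx)
r_new = (5 * 0.74) / (1 + 4 * 0.74)
r_new = 3.7 / 3.96
r_new = 0.9343

0.9343


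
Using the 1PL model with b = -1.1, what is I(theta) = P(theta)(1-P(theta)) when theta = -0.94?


P = 1/(1+exp(-(-0.94--1.1))) = 0.5399
I = P*(1-P) = 0.5399 * 0.4601
I = 0.2484

0.2484


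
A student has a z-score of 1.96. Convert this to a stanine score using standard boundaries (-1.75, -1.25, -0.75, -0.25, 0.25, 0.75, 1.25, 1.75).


Stanine boundaries: [-1.75, -1.25, -0.75, -0.25, 0.25, 0.75, 1.25, 1.75]
z = 1.96
Check each boundary:
  z >= -1.75 -> could be stanine 2
  z >= -1.25 -> could be stanine 3
  z >= -0.75 -> could be stanine 4
  z >= -0.25 -> could be stanine 5
  z >= 0.25 -> could be stanine 6
  z >= 0.75 -> could be stanine 7
  z >= 1.25 -> could be stanine 8
  z >= 1.75 -> could be stanine 9
Highest qualifying boundary gives stanine = 9

9


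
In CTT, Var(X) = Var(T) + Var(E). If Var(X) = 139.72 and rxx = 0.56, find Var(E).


var_true = rxx * var_obs = 0.56 * 139.72 = 78.2432
var_error = var_obs - var_true
var_error = 139.72 - 78.2432
var_error = 61.4768

61.4768


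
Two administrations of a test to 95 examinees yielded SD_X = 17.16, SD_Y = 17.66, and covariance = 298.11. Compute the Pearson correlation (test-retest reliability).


r = cov(X,Y) / (SD_X * SD_Y)
r = 298.11 / (17.16 * 17.66)
r = 298.11 / 303.0456
r = 0.9837

0.9837


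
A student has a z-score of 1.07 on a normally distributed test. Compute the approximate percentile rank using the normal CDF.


CDF(z) = 0.5 * (1 + erf(z/sqrt(2)))
erf(0.7566) = 0.7154
CDF = 0.8577
Percentile rank = 0.8577 * 100 = 85.77

85.77


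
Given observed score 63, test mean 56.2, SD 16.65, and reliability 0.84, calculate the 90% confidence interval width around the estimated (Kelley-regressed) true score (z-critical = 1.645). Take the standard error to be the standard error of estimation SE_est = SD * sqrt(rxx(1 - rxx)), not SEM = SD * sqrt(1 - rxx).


True score estimate = 0.84*63 + 0.16*56.2 = 61.912
SE_est = SD * sqrt(rxx * (1 - rxx)) = 16.65 * sqrt(0.84 * 0.16) = 16.65 * sqrt(0.1344) = 6.103991
CI = T_est +/- z * SE_est, so width = 2 * z * SE_est = 2 * 1.645 * 6.103991
Width = 20.0821

20.0821


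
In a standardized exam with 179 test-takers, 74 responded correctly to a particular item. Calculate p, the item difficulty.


Item difficulty p = number correct / total examinees
p = 74 / 179
p = 0.4134

0.4134


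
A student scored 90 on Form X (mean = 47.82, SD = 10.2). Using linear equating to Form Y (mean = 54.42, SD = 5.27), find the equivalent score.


slope = SD_Y / SD_X = 5.27 / 10.2 ~ 0.5167
intercept = mean_Y - slope * mean_X = 54.42 - (5.27 / 10.2) * 47.82 ~ 29.713
Y = slope * X + intercept. To avoid rounding drift from the rounded slope/intercept, evaluate the equivalent form Y = mean_Y + SD_Y * (X - mean_X) / SD_X at full precision:
Y = 54.42 + 5.27 * (90 - 47.82) / 10.2
Y = 54.42 + 5.27 * 42.18 / 10.2
Y = 54.42 + 222.2886 / 10.2
Y = 54.42 + 21.793
Y = 76.213

76.213


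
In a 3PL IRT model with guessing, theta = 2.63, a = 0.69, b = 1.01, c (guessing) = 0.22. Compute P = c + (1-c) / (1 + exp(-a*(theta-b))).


logit = 0.69*(2.63 - 1.01) = 1.1178
P* = 1/(1 + exp(-1.1178)) = 0.7536
P = 0.22 + (1 - 0.22) * 0.7536
P = 0.8078

0.8078


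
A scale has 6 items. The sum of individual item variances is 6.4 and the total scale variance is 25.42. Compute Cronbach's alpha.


alpha = (k/(k-1)) * (1 - sum(si^2)/s_total^2)
= (6/5) * (1 - 6.4/25.42)
alpha = 0.8979

0.8979


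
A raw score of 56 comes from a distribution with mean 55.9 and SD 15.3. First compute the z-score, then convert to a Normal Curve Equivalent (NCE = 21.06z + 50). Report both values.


z = (X - mean) / SD = (56 - 55.9) / 15.3
z = 0.1 / 15.3
z = 0.0065
NCE = NCE = 21.06z + 50
Carry z at full precision (z = 0.1 / 15.3) into the conversion:
NCE = 21.06 * (0.1 / 15.3) + 50 = 2.106 / 15.3 + 50
NCE = 0.1376 + 50
NCE = 50.1376

50.1376


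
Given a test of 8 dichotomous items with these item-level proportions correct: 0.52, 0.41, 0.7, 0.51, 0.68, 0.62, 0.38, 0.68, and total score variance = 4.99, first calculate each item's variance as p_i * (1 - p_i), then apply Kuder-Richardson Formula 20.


For each item, compute p_i * q_i:
  Item 1: 0.52 * 0.48 = 0.2496
  Item 2: 0.41 * 0.59 = 0.2419
  Item 3: 0.7 * 0.3 = 0.21
  Item 4: 0.51 * 0.49 = 0.2499
  Item 5: 0.68 * 0.32 = 0.2176
  Item 6: 0.62 * 0.38 = 0.2356
  Item 7: 0.38 * 0.62 = 0.2356
  Item 8: 0.68 * 0.32 = 0.2176
Sum(p_i * q_i) = 0.2496 + 0.2419 + 0.21 + 0.2499 + 0.2176 + 0.2356 + 0.2356 + 0.2176 = 1.8578
KR-20 = (k/(k-1)) * (1 - Sum(p_i*q_i) / Var_total)
= (8/7) * (1 - 1.8578/4.99)
= 1.1429 * 0.6277
KR-20 = 0.7174

0.7174


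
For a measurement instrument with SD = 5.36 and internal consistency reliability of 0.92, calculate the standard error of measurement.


SEM = SD * sqrt(1 - rxx)
SEM = 5.36 * sqrt(1 - 0.92)
SEM = 5.36 * sqrt(0.08) = 5.36 * 0.282843
SEM = 1.516

1.516


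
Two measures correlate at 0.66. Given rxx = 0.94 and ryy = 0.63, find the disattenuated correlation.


r_corrected = rxy / sqrt(rxx * ryy)
= 0.66 / sqrt(0.94 * 0.63)
= 0.66 / sqrt(0.5922)
= 0.66 / 0.769545
r_corrected = 0.8576

0.8576


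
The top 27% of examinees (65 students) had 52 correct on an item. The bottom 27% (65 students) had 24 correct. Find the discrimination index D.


p_upper = 52/65 = 0.8
p_lower = 24/65 = 0.3692
D = 0.8 - 0.3692 = 0.4308

0.4308


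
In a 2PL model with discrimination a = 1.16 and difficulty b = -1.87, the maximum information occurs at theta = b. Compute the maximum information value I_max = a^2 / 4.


For 2PL, max info at theta = b = -1.87
I_max = a^2 / 4 = 1.16^2 / 4
= 1.3456 / 4
I_max = 0.3364

0.3364


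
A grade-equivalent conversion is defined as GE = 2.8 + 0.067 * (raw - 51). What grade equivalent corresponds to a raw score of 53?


raw - median = 53 - 51 = 2
slope * diff = 0.067 * 2 = 0.134
GE = 2.8 + 0.134
GE = 2.934

2.934


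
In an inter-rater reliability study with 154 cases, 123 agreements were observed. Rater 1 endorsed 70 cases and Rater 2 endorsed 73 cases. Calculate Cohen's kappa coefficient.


P_o = 123/154 = 0.798701
P_e = (70*73 + 84*81) / 23716 = 0.502361
kappa = (P_o - P_e) / (1 - P_e)
kappa = (0.798701 - 0.502361) / (1 - 0.502361)
kappa = 0.5955

0.5955


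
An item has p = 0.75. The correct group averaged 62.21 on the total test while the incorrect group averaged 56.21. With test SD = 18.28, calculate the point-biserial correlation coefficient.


q = 1 - p = 0.25
rpb = ((M1 - M0) / SD) * sqrt(p * q)
rpb = ((62.21 - 56.21) / 18.28) * sqrt(0.75 * 0.25)
rpb = 0.1421

0.1421


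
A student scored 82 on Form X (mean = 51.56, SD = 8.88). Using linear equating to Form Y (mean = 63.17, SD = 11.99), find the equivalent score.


slope = SD_Y / SD_X = 11.99 / 8.88 ~ 1.3502
intercept = mean_Y - slope * mean_X = 63.17 - (11.99 / 8.88) * 51.56 ~ -6.4476
Y = slope * X + intercept. To avoid rounding drift from the rounded slope/intercept, evaluate the equivalent form Y = mean_Y + SD_Y * (X - mean_X) / SD_X at full precision:
Y = 63.17 + 11.99 * (82 - 51.56) / 8.88
Y = 63.17 + 11.99 * 30.44 / 8.88
Y = 63.17 + 364.9756 / 8.88
Y = 63.17 + 41.1009
Y = 104.2709

104.2709


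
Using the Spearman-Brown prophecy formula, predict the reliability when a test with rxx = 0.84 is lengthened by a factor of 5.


r_new = (n * rxx) / (1 + (n-1) * rxx)
r_new = (5 * 0.84) / (1 + 4 * 0.84)
r_new = 4.2 / 4.36
r_new = 0.9633

0.9633


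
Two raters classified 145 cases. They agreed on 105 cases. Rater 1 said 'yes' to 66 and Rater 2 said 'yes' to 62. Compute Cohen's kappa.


P_o = 105/145 = 0.724138
P_e = (66*62 + 79*83) / 21025 = 0.506492
kappa = (P_o - P_e) / (1 - P_e)
kappa = (0.724138 - 0.506492) / (1 - 0.506492)
kappa = 0.441

0.441


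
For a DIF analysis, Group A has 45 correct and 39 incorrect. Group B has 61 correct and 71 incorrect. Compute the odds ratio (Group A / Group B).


Odds_A = 45/39 = 1.1538
Odds_B = 61/71 = 0.8592
OR = Odds_A / Odds_B = 1.1538 / 0.8592
Exactly, OR = (45 * 71) / (39 * 61) = 3195 / 2379
OR = 1.343

1.343


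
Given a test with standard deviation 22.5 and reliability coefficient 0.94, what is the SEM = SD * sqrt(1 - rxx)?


SEM = SD * sqrt(1 - rxx)
SEM = 22.5 * sqrt(1 - 0.94)
SEM = 22.5 * sqrt(0.06) = 22.5 * 0.244949
SEM = 5.5114

5.5114


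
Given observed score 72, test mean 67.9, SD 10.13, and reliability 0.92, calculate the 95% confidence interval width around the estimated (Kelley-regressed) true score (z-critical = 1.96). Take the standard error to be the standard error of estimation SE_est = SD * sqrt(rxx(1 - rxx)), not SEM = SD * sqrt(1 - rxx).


True score estimate = 0.92*72 + 0.08*67.9 = 71.672
SE_est = SD * sqrt(rxx * (1 - rxx)) = 10.13 * sqrt(0.92 * 0.08) = 10.13 * sqrt(0.0736) = 2.7482
CI = T_est +/- z * SE_est, so width = 2 * z * SE_est = 2 * 1.96 * 2.7482
Width = 10.7729

10.7729


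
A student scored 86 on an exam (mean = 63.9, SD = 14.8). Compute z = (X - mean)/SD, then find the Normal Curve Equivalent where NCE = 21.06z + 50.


z = (X - mean) / SD = (86 - 63.9) / 14.8
z = 22.1 / 14.8
z = 1.4932
NCE = NCE = 21.06z + 50
Carry z at full precision (z = 22.1 / 14.8) into the conversion:
NCE = 21.06 * (22.1 / 14.8) + 50 = 465.426 / 14.8 + 50
NCE = 31.4477 + 50
NCE = 81.4477

81.4477


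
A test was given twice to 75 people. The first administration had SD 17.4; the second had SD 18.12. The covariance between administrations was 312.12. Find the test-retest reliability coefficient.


r = cov(X,Y) / (SD_X * SD_Y)
r = 312.12 / (17.4 * 18.12)
r = 312.12 / 315.288
r = 0.99

0.99


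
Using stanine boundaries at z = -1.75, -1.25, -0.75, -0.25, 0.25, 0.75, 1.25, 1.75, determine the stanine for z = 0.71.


Stanine boundaries: [-1.75, -1.25, -0.75, -0.25, 0.25, 0.75, 1.25, 1.75]
z = 0.71
Check each boundary:
  z >= -1.75 -> could be stanine 2
  z >= -1.25 -> could be stanine 3
  z >= -0.75 -> could be stanine 4
  z >= -0.25 -> could be stanine 5
  z >= 0.25 -> could be stanine 6
  z < 0.75
  z < 1.25
  z < 1.75
Highest qualifying boundary gives stanine = 6

6


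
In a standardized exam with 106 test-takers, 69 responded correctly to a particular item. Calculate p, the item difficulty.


Item difficulty p = number correct / total examinees
p = 69 / 106
p = 0.6509

0.6509


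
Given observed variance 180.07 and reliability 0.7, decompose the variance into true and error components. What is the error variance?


var_true = rxx * var_obs = 0.7 * 180.07 = 126.049
var_error = var_obs - var_true
var_error = 180.07 - 126.049
var_error = 54.021

54.021


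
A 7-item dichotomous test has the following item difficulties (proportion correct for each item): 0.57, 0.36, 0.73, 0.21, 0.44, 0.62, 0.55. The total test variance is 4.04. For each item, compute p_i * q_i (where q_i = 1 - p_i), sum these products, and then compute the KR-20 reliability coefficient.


For each item, compute p_i * q_i:
  Item 1: 0.57 * 0.43 = 0.2451
  Item 2: 0.36 * 0.64 = 0.2304
  Item 3: 0.73 * 0.27 = 0.1971
  Item 4: 0.21 * 0.79 = 0.1659
  Item 5: 0.44 * 0.56 = 0.2464
  Item 6: 0.62 * 0.38 = 0.2356
  Item 7: 0.55 * 0.45 = 0.2475
Sum(p_i * q_i) = 0.2451 + 0.2304 + 0.1971 + 0.1659 + 0.2464 + 0.2356 + 0.2475 = 1.568
KR-20 = (k/(k-1)) * (1 - Sum(p_i*q_i) / Var_total)
= (7/6) * (1 - 1.568/4.04)
= 1.1667 * 0.6119
KR-20 = 0.7139

0.7139


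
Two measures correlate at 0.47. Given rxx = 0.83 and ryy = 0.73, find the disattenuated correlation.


r_corrected = rxy / sqrt(rxx * ryy)
= 0.47 / sqrt(0.83 * 0.73)
= 0.47 / sqrt(0.6059)
= 0.47 / 0.778396
r_corrected = 0.6038

0.6038


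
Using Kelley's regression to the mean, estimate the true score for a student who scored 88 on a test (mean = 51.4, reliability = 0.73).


T_est = rxx * X + (1 - rxx) * mean
T_est = 0.73 * 88 + 0.27 * 51.4
T_est = 64.24 + 13.878
T_est = 78.118

78.118


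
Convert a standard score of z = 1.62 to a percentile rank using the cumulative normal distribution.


CDF(z) = 0.5 * (1 + erf(z/sqrt(2)))
erf(1.1455) = 0.8948
CDF = 0.9474
Percentile rank = 0.9474 * 100 = 94.74

94.74


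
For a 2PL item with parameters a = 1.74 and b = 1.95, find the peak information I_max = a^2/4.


For 2PL, max info at theta = b = 1.95
I_max = a^2 / 4 = 1.74^2 / 4
= 3.0276 / 4
I_max = 0.7569

0.7569


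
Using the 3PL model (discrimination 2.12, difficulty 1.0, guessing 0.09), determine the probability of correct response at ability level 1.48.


logit = 2.12*(1.48 - 1.0) = 1.0176
P* = 1/(1 + exp(-1.0176)) = 0.7345
P = 0.09 + (1 - 0.09) * 0.7345
P = 0.7584

0.7584


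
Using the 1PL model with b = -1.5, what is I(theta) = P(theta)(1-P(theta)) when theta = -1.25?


P = 1/(1+exp(-(-1.25--1.5))) = 0.5622
I = P*(1-P) = 0.5622 * 0.4378
I = 0.2461

0.2461


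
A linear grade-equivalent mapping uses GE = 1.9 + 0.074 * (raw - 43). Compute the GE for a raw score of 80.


raw - median = 80 - 43 = 37
slope * diff = 0.074 * 37 = 2.738
GE = 1.9 + 2.738
GE = 4.638

4.638


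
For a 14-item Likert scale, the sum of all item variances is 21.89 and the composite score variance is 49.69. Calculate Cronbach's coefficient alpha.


alpha = (k/(k-1)) * (1 - sum(si^2)/s_total^2)
= (14/13) * (1 - 21.89/49.69)
alpha = 0.6025

0.6025


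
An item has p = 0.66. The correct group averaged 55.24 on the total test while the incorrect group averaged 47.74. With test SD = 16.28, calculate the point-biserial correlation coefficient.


q = 1 - p = 0.34
rpb = ((M1 - M0) / SD) * sqrt(p * q)
rpb = ((55.24 - 47.74) / 16.28) * sqrt(0.66 * 0.34)
rpb = 0.2182

0.2182


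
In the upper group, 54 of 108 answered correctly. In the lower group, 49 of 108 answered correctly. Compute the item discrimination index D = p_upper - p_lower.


p_upper = 54/108 = 0.5
p_lower = 49/108 = 0.4537
D = 0.5 - 0.4537 = 0.0463

0.0463


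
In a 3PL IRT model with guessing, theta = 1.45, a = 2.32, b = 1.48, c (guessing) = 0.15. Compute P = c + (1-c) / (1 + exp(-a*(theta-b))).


logit = 2.32*(1.45 - 1.48) = -0.0696
P* = 1/(1 + exp(--0.0696)) = 0.4826
P = 0.15 + (1 - 0.15) * 0.4826
P = 0.5602

0.5602


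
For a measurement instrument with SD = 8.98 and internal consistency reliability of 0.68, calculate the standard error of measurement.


SEM = SD * sqrt(1 - rxx)
SEM = 8.98 * sqrt(1 - 0.68)
SEM = 8.98 * sqrt(0.32) = 8.98 * 0.565685
SEM = 5.0799

5.0799


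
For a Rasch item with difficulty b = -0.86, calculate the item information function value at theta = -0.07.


P = 1/(1+exp(-(-0.07--0.86))) = 0.6878
I = P*(1-P) = 0.6878 * 0.3122
I = 0.2147

0.2147


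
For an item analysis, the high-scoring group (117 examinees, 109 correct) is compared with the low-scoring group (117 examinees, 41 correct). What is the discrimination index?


p_upper = 109/117 = 0.9316
p_lower = 41/117 = 0.3504
D = 0.9316 - 0.3504 = 0.5812

0.5812


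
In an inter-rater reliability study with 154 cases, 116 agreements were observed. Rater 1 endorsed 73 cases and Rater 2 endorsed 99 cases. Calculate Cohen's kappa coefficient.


P_o = 116/154 = 0.753247
P_e = (73*99 + 81*55) / 23716 = 0.492579
kappa = (P_o - P_e) / (1 - P_e)
kappa = (0.753247 - 0.492579) / (1 - 0.492579)
kappa = 0.5137

0.5137


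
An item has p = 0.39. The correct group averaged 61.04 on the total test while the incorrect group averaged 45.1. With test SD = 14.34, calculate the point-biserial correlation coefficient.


q = 1 - p = 0.61
rpb = ((M1 - M0) / SD) * sqrt(p * q)
rpb = ((61.04 - 45.1) / 14.34) * sqrt(0.39 * 0.61)
rpb = 0.5422

0.5422


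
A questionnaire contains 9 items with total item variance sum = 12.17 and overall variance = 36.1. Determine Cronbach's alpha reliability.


alpha = (k/(k-1)) * (1 - sum(si^2)/s_total^2)
= (9/8) * (1 - 12.17/36.1)
alpha = 0.7457

0.7457


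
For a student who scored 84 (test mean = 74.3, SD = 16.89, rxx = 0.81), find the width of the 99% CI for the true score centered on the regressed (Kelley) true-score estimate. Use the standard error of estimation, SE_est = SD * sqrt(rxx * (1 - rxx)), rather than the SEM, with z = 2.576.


True score estimate = 0.81*84 + 0.19*74.3 = 82.157
SE_est = SD * sqrt(rxx * (1 - rxx)) = 16.89 * sqrt(0.81 * 0.19) = 16.89 * sqrt(0.1539) = 6.625962
CI = T_est +/- z * SE_est, so width = 2 * z * SE_est = 2 * 2.576 * 6.625962
Width = 34.137

34.137


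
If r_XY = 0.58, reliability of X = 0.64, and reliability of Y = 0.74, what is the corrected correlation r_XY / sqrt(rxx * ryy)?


r_corrected = rxy / sqrt(rxx * ryy)
= 0.58 / sqrt(0.64 * 0.74)
= 0.58 / sqrt(0.4736)
= 0.58 / 0.688186
r_corrected = 0.8428

0.8428


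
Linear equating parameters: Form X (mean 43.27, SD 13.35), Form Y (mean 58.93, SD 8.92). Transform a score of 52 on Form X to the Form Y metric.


slope = SD_Y / SD_X = 8.92 / 13.35 ~ 0.6682
intercept = mean_Y - slope * mean_X = 58.93 - (8.92 / 13.35) * 43.27 ~ 30.0185
Y = slope * X + intercept. To avoid rounding drift from the rounded slope/intercept, evaluate the equivalent form Y = mean_Y + SD_Y * (X - mean_X) / SD_X at full precision:
Y = 58.93 + 8.92 * (52 - 43.27) / 13.35
Y = 58.93 + 8.92 * 8.73 / 13.35
Y = 58.93 + 77.8716 / 13.35
Y = 58.93 + 5.8331
Y = 64.7631

64.7631


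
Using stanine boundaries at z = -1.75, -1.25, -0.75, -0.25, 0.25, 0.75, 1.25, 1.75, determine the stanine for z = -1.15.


Stanine boundaries: [-1.75, -1.25, -0.75, -0.25, 0.25, 0.75, 1.25, 1.75]
z = -1.15
Check each boundary:
  z >= -1.75 -> could be stanine 2
  z >= -1.25 -> could be stanine 3
  z < -0.75
  z < -0.25
  z < 0.25
  z < 0.75
  z < 1.25
  z < 1.75
Highest qualifying boundary gives stanine = 3

3


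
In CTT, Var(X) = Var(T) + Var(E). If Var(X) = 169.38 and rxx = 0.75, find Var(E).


var_true = rxx * var_obs = 0.75 * 169.38 = 127.035
var_error = var_obs - var_true
var_error = 169.38 - 127.035
var_error = 42.345

42.345


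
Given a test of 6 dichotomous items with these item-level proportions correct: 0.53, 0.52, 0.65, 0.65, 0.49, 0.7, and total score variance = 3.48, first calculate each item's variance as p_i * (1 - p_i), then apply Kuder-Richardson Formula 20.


For each item, compute p_i * q_i:
  Item 1: 0.53 * 0.47 = 0.2491
  Item 2: 0.52 * 0.48 = 0.2496
  Item 3: 0.65 * 0.35 = 0.2275
  Item 4: 0.65 * 0.35 = 0.2275
  Item 5: 0.49 * 0.51 = 0.2499
  Item 6: 0.7 * 0.3 = 0.21
Sum(p_i * q_i) = 0.2491 + 0.2496 + 0.2275 + 0.2275 + 0.2499 + 0.21 = 1.4136
KR-20 = (k/(k-1)) * (1 - Sum(p_i*q_i) / Var_total)
= (6/5) * (1 - 1.4136/3.48)
= 1.2 * 0.5938
KR-20 = 0.7126

0.7126


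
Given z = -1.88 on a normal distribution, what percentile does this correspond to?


CDF(z) = 0.5 * (1 + erf(z/sqrt(2)))
erf(-1.3294) = -0.9399
CDF = 0.0301
Percentile rank = 0.0301 * 100 = 3.01

3.01
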